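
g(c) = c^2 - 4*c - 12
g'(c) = 2*c - 4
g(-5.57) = 41.30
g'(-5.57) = -15.14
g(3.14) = -14.70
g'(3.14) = 2.28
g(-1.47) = -3.96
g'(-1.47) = -6.94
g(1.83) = -15.97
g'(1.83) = -0.34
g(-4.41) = 25.09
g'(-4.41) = -12.82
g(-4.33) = 24.07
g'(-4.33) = -12.66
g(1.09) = -15.17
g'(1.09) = -1.82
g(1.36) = -15.59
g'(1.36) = -1.28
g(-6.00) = 48.00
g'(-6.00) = -16.00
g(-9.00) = 105.00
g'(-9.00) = -22.00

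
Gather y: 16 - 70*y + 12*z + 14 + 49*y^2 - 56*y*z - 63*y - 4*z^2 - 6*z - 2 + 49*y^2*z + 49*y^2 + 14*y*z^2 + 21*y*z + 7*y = y^2*(49*z + 98) + y*(14*z^2 - 35*z - 126) - 4*z^2 + 6*z + 28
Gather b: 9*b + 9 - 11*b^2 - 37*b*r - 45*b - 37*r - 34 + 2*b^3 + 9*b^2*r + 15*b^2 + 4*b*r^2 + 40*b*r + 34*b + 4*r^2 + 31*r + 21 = 2*b^3 + b^2*(9*r + 4) + b*(4*r^2 + 3*r - 2) + 4*r^2 - 6*r - 4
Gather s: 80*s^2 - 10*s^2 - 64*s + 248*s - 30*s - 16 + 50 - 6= 70*s^2 + 154*s + 28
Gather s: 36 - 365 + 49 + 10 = -270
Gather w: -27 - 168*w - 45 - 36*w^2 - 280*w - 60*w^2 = -96*w^2 - 448*w - 72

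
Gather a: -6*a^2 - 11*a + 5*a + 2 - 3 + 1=-6*a^2 - 6*a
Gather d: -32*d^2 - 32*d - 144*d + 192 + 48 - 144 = -32*d^2 - 176*d + 96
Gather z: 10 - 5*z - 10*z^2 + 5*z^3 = 5*z^3 - 10*z^2 - 5*z + 10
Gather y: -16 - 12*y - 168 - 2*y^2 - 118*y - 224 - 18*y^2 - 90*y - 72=-20*y^2 - 220*y - 480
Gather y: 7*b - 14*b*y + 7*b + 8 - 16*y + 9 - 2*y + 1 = 14*b + y*(-14*b - 18) + 18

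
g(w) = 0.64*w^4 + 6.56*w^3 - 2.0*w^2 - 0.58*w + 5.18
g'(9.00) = 3423.74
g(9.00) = 8819.24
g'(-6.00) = 178.94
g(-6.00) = -650.86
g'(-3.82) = 159.18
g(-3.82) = -251.18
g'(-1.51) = 41.52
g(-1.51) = -17.76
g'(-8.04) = -26.75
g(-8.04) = -854.53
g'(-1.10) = 24.23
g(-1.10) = -4.40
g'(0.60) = 4.66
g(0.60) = 5.61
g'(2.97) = 228.20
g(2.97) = 207.47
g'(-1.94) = 62.56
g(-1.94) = -40.05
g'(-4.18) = 173.03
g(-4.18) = -311.07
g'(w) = 2.56*w^3 + 19.68*w^2 - 4.0*w - 0.58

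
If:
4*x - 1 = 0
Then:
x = 1/4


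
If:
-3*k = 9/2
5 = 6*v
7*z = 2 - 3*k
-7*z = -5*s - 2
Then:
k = -3/2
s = 9/10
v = 5/6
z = 13/14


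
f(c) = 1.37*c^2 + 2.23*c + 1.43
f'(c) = 2.74*c + 2.23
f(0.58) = 3.18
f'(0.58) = 3.82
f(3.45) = 25.43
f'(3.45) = 11.68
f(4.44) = 38.34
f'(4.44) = 14.40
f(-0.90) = 0.53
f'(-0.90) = -0.24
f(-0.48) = 0.68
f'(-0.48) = 0.91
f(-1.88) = 2.08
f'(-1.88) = -2.92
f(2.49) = 15.48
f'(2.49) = 9.05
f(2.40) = 14.67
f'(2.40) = 8.81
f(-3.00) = 7.07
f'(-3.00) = -5.99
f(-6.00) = 37.37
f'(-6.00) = -14.21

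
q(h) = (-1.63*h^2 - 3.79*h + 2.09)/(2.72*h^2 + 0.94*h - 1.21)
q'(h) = (-5.44*h - 0.94)*(-1.63*h^2 - 3.79*h + 2.09)/(2.72*h^2 + 0.94*h - 1.21)^2 + (-3.26*h - 3.79)/(2.72*h^2 + 0.94*h - 1.21) = (8.7766*h^2 - 7.425*h + 2.6213)/(7.3984*h^4 + 5.1136*h^3 - 5.6988*h^2 - 2.2748*h + 1.4641)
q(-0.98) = 8.81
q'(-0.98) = 79.18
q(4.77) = -0.81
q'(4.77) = 0.04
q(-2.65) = 0.04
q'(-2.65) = 0.35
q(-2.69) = 0.03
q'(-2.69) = 0.34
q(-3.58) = -0.17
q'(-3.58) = 0.15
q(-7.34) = -0.42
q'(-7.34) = 0.03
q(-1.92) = 0.48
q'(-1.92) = 1.00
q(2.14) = -1.02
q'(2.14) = 0.15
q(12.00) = -0.69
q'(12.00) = 0.01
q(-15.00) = -0.52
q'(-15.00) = 0.01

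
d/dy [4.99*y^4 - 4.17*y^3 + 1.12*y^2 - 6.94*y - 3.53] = 19.96*y^3 - 12.51*y^2 + 2.24*y - 6.94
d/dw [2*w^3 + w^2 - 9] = 2*w*(3*w + 1)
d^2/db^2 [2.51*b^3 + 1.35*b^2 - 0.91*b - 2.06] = 15.06*b + 2.7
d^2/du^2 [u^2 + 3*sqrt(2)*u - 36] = 2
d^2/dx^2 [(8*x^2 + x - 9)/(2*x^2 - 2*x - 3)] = 12*(6*x^3 + 6*x^2 + 21*x - 4)/(8*x^6 - 24*x^5 - 12*x^4 + 64*x^3 + 18*x^2 - 54*x - 27)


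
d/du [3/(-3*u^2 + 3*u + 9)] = (2*u - 1)/(-u^2 + u + 3)^2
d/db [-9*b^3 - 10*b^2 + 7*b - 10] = -27*b^2 - 20*b + 7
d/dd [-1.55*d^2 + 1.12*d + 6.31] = 1.12 - 3.1*d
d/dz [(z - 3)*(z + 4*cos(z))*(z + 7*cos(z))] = (3 - z)*(z + 4*cos(z))*(7*sin(z) - 1) + (3 - z)*(z + 7*cos(z))*(4*sin(z) - 1) + (z + 4*cos(z))*(z + 7*cos(z))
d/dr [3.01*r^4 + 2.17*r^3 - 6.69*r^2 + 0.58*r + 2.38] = 12.04*r^3 + 6.51*r^2 - 13.38*r + 0.58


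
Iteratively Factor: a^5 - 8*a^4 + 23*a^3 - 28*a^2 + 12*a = (a - 1)*(a^4 - 7*a^3 + 16*a^2 - 12*a) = a*(a - 1)*(a^3 - 7*a^2 + 16*a - 12) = a*(a - 2)*(a - 1)*(a^2 - 5*a + 6) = a*(a - 2)^2*(a - 1)*(a - 3)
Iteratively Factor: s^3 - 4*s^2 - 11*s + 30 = (s + 3)*(s^2 - 7*s + 10) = (s - 5)*(s + 3)*(s - 2)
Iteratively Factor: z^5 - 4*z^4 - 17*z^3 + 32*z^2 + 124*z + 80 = (z + 2)*(z^4 - 6*z^3 - 5*z^2 + 42*z + 40) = (z + 2)^2*(z^3 - 8*z^2 + 11*z + 20) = (z - 4)*(z + 2)^2*(z^2 - 4*z - 5) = (z - 5)*(z - 4)*(z + 2)^2*(z + 1)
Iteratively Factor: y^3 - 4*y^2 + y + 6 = (y - 3)*(y^2 - y - 2) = (y - 3)*(y + 1)*(y - 2)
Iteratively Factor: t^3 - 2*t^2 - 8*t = (t + 2)*(t^2 - 4*t) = (t - 4)*(t + 2)*(t)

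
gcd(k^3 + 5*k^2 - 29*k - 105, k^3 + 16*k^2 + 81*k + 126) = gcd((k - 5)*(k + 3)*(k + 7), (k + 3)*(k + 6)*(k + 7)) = k^2 + 10*k + 21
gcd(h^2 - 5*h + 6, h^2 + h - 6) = h - 2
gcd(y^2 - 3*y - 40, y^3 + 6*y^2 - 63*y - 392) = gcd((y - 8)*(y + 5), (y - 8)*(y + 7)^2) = y - 8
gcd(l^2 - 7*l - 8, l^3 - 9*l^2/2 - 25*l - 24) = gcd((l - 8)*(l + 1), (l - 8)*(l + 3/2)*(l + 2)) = l - 8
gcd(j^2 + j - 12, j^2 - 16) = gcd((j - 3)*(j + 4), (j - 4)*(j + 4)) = j + 4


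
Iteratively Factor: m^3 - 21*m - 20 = (m + 4)*(m^2 - 4*m - 5) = (m - 5)*(m + 4)*(m + 1)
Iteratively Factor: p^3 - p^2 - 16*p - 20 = (p - 5)*(p^2 + 4*p + 4) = (p - 5)*(p + 2)*(p + 2)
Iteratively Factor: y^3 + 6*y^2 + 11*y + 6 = (y + 1)*(y^2 + 5*y + 6) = (y + 1)*(y + 3)*(y + 2)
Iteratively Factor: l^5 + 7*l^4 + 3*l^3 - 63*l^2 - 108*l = (l + 4)*(l^4 + 3*l^3 - 9*l^2 - 27*l) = (l + 3)*(l + 4)*(l^3 - 9*l) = (l + 3)^2*(l + 4)*(l^2 - 3*l) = l*(l + 3)^2*(l + 4)*(l - 3)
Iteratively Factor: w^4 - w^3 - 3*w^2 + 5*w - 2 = (w - 1)*(w^3 - 3*w + 2) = (w - 1)^2*(w^2 + w - 2) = (w - 1)^2*(w + 2)*(w - 1)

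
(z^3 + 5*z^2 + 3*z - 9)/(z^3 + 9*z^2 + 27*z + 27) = (z - 1)/(z + 3)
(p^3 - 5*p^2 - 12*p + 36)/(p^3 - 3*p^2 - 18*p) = (p - 2)/p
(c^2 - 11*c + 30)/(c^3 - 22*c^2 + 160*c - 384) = (c - 5)/(c^2 - 16*c + 64)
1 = 1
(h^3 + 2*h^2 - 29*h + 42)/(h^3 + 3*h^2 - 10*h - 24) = (h^2 + 5*h - 14)/(h^2 + 6*h + 8)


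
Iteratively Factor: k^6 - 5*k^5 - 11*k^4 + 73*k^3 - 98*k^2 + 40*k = (k)*(k^5 - 5*k^4 - 11*k^3 + 73*k^2 - 98*k + 40) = k*(k - 1)*(k^4 - 4*k^3 - 15*k^2 + 58*k - 40) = k*(k - 2)*(k - 1)*(k^3 - 2*k^2 - 19*k + 20) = k*(k - 2)*(k - 1)*(k + 4)*(k^2 - 6*k + 5) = k*(k - 2)*(k - 1)^2*(k + 4)*(k - 5)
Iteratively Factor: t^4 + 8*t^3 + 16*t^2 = (t + 4)*(t^3 + 4*t^2) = t*(t + 4)*(t^2 + 4*t) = t^2*(t + 4)*(t + 4)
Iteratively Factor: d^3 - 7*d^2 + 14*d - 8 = (d - 1)*(d^2 - 6*d + 8) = (d - 2)*(d - 1)*(d - 4)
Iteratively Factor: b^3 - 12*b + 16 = (b + 4)*(b^2 - 4*b + 4) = (b - 2)*(b + 4)*(b - 2)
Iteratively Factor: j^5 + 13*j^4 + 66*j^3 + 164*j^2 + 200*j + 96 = (j + 4)*(j^4 + 9*j^3 + 30*j^2 + 44*j + 24) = (j + 2)*(j + 4)*(j^3 + 7*j^2 + 16*j + 12) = (j + 2)^2*(j + 4)*(j^2 + 5*j + 6) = (j + 2)^2*(j + 3)*(j + 4)*(j + 2)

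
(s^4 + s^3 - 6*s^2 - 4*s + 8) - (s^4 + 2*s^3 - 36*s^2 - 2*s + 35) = -s^3 + 30*s^2 - 2*s - 27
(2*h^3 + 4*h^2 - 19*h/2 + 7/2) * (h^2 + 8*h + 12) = 2*h^5 + 20*h^4 + 93*h^3/2 - 49*h^2/2 - 86*h + 42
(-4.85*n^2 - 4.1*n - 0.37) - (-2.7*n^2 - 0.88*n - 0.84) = -2.15*n^2 - 3.22*n + 0.47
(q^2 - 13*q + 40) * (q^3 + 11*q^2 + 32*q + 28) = q^5 - 2*q^4 - 71*q^3 + 52*q^2 + 916*q + 1120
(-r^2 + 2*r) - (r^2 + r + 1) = -2*r^2 + r - 1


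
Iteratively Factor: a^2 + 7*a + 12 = (a + 3)*(a + 4)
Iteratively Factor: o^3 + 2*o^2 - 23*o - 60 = (o + 4)*(o^2 - 2*o - 15) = (o - 5)*(o + 4)*(o + 3)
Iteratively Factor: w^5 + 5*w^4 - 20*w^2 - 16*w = (w)*(w^4 + 5*w^3 - 20*w - 16) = w*(w - 2)*(w^3 + 7*w^2 + 14*w + 8) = w*(w - 2)*(w + 2)*(w^2 + 5*w + 4) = w*(w - 2)*(w + 2)*(w + 4)*(w + 1)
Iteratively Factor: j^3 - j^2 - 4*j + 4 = (j - 1)*(j^2 - 4) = (j - 2)*(j - 1)*(j + 2)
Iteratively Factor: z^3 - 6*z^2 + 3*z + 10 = (z - 5)*(z^2 - z - 2) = (z - 5)*(z + 1)*(z - 2)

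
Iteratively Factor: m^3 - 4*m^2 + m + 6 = (m - 2)*(m^2 - 2*m - 3) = (m - 3)*(m - 2)*(m + 1)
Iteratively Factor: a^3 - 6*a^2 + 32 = (a + 2)*(a^2 - 8*a + 16) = (a - 4)*(a + 2)*(a - 4)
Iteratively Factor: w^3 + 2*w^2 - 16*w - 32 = (w + 2)*(w^2 - 16) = (w - 4)*(w + 2)*(w + 4)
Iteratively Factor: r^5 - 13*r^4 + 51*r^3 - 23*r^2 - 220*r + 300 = (r - 5)*(r^4 - 8*r^3 + 11*r^2 + 32*r - 60) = (r - 5)*(r - 3)*(r^3 - 5*r^2 - 4*r + 20) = (r - 5)*(r - 3)*(r - 2)*(r^2 - 3*r - 10) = (r - 5)^2*(r - 3)*(r - 2)*(r + 2)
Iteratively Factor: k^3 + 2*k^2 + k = (k + 1)*(k^2 + k) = (k + 1)^2*(k)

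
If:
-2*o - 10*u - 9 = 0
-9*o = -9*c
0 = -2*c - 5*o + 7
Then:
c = 1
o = 1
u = -11/10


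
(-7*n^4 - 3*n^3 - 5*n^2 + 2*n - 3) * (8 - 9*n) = 63*n^5 - 29*n^4 + 21*n^3 - 58*n^2 + 43*n - 24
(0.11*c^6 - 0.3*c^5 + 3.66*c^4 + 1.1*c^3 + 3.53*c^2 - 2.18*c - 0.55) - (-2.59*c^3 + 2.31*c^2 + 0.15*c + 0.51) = 0.11*c^6 - 0.3*c^5 + 3.66*c^4 + 3.69*c^3 + 1.22*c^2 - 2.33*c - 1.06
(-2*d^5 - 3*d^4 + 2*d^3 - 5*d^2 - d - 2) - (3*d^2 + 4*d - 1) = -2*d^5 - 3*d^4 + 2*d^3 - 8*d^2 - 5*d - 1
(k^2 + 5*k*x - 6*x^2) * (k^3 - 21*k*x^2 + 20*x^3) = k^5 + 5*k^4*x - 27*k^3*x^2 - 85*k^2*x^3 + 226*k*x^4 - 120*x^5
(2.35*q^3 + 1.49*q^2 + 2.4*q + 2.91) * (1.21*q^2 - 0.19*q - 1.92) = 2.8435*q^5 + 1.3564*q^4 - 1.8911*q^3 + 0.2043*q^2 - 5.1609*q - 5.5872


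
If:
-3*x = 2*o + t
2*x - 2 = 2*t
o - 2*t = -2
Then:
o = -7/4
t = 1/8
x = 9/8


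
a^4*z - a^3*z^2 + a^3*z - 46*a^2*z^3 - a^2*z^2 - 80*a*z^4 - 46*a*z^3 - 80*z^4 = (a - 8*z)*(a + 2*z)*(a + 5*z)*(a*z + z)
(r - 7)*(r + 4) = r^2 - 3*r - 28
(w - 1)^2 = w^2 - 2*w + 1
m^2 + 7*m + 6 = (m + 1)*(m + 6)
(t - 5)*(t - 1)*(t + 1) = t^3 - 5*t^2 - t + 5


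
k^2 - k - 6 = (k - 3)*(k + 2)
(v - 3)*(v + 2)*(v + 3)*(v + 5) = v^4 + 7*v^3 + v^2 - 63*v - 90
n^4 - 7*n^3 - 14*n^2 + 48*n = n*(n - 8)*(n - 2)*(n + 3)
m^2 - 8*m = m*(m - 8)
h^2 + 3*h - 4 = (h - 1)*(h + 4)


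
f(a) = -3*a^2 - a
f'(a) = -6*a - 1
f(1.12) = -4.88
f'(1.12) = -7.72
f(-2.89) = -22.17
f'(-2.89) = 16.34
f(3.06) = -31.15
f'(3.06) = -19.36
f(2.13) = -15.74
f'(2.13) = -13.78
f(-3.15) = -26.62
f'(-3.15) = 17.90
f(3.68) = -44.31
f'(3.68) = -23.08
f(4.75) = -72.44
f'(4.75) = -29.50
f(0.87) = -3.14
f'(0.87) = -6.22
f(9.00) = -252.00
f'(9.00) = -55.00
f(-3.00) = -24.00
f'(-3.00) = 17.00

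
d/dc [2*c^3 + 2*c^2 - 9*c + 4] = 6*c^2 + 4*c - 9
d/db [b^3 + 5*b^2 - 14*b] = 3*b^2 + 10*b - 14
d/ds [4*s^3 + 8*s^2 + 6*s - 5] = 12*s^2 + 16*s + 6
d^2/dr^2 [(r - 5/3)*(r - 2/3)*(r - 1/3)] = 6*r - 16/3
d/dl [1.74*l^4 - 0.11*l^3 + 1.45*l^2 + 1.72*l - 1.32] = 6.96*l^3 - 0.33*l^2 + 2.9*l + 1.72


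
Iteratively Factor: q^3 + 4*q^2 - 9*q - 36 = (q + 4)*(q^2 - 9) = (q - 3)*(q + 4)*(q + 3)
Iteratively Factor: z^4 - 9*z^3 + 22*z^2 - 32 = (z - 4)*(z^3 - 5*z^2 + 2*z + 8) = (z - 4)^2*(z^2 - z - 2) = (z - 4)^2*(z + 1)*(z - 2)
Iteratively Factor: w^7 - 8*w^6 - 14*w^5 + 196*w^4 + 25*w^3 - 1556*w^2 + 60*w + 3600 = (w - 5)*(w^6 - 3*w^5 - 29*w^4 + 51*w^3 + 280*w^2 - 156*w - 720) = (w - 5)*(w + 3)*(w^5 - 6*w^4 - 11*w^3 + 84*w^2 + 28*w - 240) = (w - 5)*(w + 3)^2*(w^4 - 9*w^3 + 16*w^2 + 36*w - 80) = (w - 5)*(w - 4)*(w + 3)^2*(w^3 - 5*w^2 - 4*w + 20) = (w - 5)^2*(w - 4)*(w + 3)^2*(w^2 - 4) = (w - 5)^2*(w - 4)*(w + 2)*(w + 3)^2*(w - 2)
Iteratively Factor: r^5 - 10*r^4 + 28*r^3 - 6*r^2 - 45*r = (r - 3)*(r^4 - 7*r^3 + 7*r^2 + 15*r) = r*(r - 3)*(r^3 - 7*r^2 + 7*r + 15) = r*(r - 3)*(r + 1)*(r^2 - 8*r + 15) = r*(r - 3)^2*(r + 1)*(r - 5)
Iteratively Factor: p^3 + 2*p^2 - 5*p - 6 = (p + 3)*(p^2 - p - 2) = (p + 1)*(p + 3)*(p - 2)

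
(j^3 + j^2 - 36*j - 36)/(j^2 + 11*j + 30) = (j^2 - 5*j - 6)/(j + 5)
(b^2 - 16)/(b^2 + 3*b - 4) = (b - 4)/(b - 1)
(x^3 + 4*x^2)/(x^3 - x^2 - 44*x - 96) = x^2/(x^2 - 5*x - 24)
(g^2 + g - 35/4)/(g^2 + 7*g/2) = (g - 5/2)/g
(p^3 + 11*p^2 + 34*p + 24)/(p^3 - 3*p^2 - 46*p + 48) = (p^2 + 5*p + 4)/(p^2 - 9*p + 8)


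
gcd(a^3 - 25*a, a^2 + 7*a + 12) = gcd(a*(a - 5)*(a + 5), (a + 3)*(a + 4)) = 1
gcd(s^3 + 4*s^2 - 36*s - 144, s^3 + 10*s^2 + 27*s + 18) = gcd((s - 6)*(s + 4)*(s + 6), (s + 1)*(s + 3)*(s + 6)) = s + 6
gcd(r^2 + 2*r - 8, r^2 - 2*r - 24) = r + 4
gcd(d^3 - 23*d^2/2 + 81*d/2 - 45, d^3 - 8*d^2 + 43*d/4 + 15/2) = d^2 - 17*d/2 + 15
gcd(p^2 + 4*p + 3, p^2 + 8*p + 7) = p + 1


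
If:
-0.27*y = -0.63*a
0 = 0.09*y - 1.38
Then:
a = 6.57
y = 15.33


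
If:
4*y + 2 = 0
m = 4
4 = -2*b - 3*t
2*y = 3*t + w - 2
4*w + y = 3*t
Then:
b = -47/20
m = 4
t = 7/30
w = 3/10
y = -1/2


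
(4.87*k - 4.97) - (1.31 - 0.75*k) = 5.62*k - 6.28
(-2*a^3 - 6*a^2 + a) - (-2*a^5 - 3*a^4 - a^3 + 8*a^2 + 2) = 2*a^5 + 3*a^4 - a^3 - 14*a^2 + a - 2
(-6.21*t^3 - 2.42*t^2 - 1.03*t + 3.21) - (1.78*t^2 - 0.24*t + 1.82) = -6.21*t^3 - 4.2*t^2 - 0.79*t + 1.39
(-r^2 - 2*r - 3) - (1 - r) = -r^2 - r - 4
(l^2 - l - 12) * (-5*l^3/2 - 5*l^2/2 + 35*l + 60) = -5*l^5/2 + 135*l^3/2 + 55*l^2 - 480*l - 720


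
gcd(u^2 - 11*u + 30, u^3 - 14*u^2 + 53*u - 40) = u - 5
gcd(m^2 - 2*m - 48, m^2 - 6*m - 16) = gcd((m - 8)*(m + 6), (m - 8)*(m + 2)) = m - 8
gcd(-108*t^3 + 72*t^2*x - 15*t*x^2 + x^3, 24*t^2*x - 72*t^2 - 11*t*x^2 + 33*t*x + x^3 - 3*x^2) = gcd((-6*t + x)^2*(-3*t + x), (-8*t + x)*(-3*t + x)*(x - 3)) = -3*t + x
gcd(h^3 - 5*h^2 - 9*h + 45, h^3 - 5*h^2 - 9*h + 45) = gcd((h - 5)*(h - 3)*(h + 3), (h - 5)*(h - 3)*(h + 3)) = h^3 - 5*h^2 - 9*h + 45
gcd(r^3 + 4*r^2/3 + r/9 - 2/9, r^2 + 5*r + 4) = r + 1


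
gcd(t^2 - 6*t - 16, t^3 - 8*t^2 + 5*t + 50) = t + 2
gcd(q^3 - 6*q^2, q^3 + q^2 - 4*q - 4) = 1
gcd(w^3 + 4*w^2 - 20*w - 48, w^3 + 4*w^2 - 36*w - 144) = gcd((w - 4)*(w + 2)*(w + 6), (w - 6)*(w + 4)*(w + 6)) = w + 6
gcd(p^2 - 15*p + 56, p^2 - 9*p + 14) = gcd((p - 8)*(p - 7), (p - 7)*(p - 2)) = p - 7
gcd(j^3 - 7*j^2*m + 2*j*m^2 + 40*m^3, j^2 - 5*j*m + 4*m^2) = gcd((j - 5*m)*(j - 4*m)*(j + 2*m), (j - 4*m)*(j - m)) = j - 4*m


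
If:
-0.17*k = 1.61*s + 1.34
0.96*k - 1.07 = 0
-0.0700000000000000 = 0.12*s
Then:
No Solution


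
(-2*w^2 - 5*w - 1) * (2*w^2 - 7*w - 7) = -4*w^4 + 4*w^3 + 47*w^2 + 42*w + 7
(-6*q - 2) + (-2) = -6*q - 4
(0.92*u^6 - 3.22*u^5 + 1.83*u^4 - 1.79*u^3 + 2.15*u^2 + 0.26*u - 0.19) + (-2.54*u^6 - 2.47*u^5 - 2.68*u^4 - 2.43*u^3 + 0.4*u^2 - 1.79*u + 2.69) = -1.62*u^6 - 5.69*u^5 - 0.85*u^4 - 4.22*u^3 + 2.55*u^2 - 1.53*u + 2.5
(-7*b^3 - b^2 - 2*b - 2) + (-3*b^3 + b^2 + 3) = -10*b^3 - 2*b + 1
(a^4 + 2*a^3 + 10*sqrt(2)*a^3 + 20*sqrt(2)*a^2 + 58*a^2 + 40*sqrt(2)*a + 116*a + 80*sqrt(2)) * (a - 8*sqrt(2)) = a^5 + 2*a^4 + 2*sqrt(2)*a^4 - 102*a^3 + 4*sqrt(2)*a^3 - 424*sqrt(2)*a^2 - 204*a^2 - 848*sqrt(2)*a - 640*a - 1280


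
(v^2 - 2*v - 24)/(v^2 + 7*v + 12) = (v - 6)/(v + 3)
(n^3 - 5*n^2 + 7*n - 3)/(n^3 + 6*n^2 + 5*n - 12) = (n^2 - 4*n + 3)/(n^2 + 7*n + 12)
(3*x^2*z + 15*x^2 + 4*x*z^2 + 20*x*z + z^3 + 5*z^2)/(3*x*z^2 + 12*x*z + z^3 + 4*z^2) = (x*z + 5*x + z^2 + 5*z)/(z*(z + 4))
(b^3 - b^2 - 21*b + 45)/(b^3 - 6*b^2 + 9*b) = (b + 5)/b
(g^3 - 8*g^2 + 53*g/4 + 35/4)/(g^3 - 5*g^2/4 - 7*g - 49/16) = 4*(g - 5)/(4*g + 7)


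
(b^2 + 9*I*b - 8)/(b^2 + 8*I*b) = (b + I)/b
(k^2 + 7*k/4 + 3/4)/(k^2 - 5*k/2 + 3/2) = (4*k^2 + 7*k + 3)/(2*(2*k^2 - 5*k + 3))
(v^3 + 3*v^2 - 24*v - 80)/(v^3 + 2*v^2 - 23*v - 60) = (v + 4)/(v + 3)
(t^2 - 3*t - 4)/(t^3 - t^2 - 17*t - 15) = (t - 4)/(t^2 - 2*t - 15)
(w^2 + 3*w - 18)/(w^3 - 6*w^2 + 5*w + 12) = (w + 6)/(w^2 - 3*w - 4)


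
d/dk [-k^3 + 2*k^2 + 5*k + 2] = -3*k^2 + 4*k + 5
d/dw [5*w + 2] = 5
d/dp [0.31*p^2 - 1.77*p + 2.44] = 0.62*p - 1.77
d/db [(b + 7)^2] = 2*b + 14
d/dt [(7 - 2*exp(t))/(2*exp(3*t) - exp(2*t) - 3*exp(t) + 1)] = (-(2*exp(t) - 7)*(-6*exp(2*t) + 2*exp(t) + 3) - 4*exp(3*t) + 2*exp(2*t) + 6*exp(t) - 2)*exp(t)/(2*exp(3*t) - exp(2*t) - 3*exp(t) + 1)^2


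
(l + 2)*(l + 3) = l^2 + 5*l + 6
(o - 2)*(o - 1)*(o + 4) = o^3 + o^2 - 10*o + 8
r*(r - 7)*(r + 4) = r^3 - 3*r^2 - 28*r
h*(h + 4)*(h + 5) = h^3 + 9*h^2 + 20*h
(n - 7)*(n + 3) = n^2 - 4*n - 21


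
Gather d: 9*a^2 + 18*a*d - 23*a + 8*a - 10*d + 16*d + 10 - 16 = 9*a^2 - 15*a + d*(18*a + 6) - 6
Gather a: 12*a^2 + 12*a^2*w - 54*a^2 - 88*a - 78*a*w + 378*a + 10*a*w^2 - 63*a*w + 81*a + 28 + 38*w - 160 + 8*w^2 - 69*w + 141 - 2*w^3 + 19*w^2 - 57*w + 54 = a^2*(12*w - 42) + a*(10*w^2 - 141*w + 371) - 2*w^3 + 27*w^2 - 88*w + 63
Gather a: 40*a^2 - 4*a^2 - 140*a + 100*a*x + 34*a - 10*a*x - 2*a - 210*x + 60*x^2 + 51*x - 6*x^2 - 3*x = 36*a^2 + a*(90*x - 108) + 54*x^2 - 162*x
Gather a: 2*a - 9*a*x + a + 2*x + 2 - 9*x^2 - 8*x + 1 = a*(3 - 9*x) - 9*x^2 - 6*x + 3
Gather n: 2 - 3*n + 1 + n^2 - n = n^2 - 4*n + 3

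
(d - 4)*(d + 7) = d^2 + 3*d - 28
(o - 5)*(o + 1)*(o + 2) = o^3 - 2*o^2 - 13*o - 10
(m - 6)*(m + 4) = m^2 - 2*m - 24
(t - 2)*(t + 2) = t^2 - 4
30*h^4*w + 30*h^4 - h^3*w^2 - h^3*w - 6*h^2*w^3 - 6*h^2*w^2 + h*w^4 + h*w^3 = (-5*h + w)*(-3*h + w)*(2*h + w)*(h*w + h)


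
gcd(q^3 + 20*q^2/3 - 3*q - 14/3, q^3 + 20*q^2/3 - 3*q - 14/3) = q^3 + 20*q^2/3 - 3*q - 14/3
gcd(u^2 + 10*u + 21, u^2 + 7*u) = u + 7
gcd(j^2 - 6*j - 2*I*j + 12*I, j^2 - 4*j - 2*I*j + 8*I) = j - 2*I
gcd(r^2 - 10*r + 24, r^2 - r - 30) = r - 6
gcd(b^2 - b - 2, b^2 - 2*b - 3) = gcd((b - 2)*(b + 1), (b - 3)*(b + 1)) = b + 1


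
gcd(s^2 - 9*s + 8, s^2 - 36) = 1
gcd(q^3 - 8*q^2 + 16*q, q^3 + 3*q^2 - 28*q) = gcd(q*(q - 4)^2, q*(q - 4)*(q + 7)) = q^2 - 4*q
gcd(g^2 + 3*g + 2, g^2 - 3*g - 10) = g + 2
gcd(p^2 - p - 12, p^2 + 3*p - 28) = p - 4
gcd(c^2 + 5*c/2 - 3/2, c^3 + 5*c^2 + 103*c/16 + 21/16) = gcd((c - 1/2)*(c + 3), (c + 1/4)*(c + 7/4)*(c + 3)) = c + 3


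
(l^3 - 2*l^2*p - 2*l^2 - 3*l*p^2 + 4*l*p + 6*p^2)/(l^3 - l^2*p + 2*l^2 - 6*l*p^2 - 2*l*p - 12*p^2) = (l^2 + l*p - 2*l - 2*p)/(l^2 + 2*l*p + 2*l + 4*p)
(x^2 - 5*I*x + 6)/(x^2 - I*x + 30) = (x + I)/(x + 5*I)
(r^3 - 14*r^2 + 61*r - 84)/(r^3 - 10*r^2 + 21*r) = (r - 4)/r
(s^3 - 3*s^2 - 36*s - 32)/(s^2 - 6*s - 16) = (s^2 + 5*s + 4)/(s + 2)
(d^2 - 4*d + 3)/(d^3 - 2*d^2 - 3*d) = (d - 1)/(d*(d + 1))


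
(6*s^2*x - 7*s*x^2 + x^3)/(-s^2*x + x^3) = (-6*s + x)/(s + x)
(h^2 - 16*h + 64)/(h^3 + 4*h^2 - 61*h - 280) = (h - 8)/(h^2 + 12*h + 35)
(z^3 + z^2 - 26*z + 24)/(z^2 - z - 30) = (-z^3 - z^2 + 26*z - 24)/(-z^2 + z + 30)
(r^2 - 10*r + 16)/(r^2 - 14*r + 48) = (r - 2)/(r - 6)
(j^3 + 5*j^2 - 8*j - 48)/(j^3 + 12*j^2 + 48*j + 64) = (j - 3)/(j + 4)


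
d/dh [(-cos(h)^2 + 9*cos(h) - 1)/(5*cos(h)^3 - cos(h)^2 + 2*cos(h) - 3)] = 16*(-5*cos(h)^4 + 90*cos(h)^3 - 22*cos(h)^2 - 4*cos(h) + 25)*sin(h)/(-23*cos(h) + 2*cos(2*h) - 5*cos(3*h) + 14)^2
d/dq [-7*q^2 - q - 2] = -14*q - 1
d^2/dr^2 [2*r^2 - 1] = 4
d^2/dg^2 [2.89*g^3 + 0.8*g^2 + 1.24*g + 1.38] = 17.34*g + 1.6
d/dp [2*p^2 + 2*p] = 4*p + 2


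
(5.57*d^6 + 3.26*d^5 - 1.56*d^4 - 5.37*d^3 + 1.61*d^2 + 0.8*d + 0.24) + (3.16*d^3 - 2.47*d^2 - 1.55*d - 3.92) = 5.57*d^6 + 3.26*d^5 - 1.56*d^4 - 2.21*d^3 - 0.86*d^2 - 0.75*d - 3.68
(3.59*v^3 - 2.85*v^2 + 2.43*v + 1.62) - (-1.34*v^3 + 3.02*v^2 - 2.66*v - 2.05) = 4.93*v^3 - 5.87*v^2 + 5.09*v + 3.67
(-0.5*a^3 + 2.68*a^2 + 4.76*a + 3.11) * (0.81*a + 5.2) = -0.405*a^4 - 0.4292*a^3 + 17.7916*a^2 + 27.2711*a + 16.172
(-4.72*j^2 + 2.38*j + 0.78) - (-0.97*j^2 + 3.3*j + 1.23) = -3.75*j^2 - 0.92*j - 0.45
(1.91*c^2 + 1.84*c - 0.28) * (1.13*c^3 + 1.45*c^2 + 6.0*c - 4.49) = 2.1583*c^5 + 4.8487*c^4 + 13.8116*c^3 + 2.0581*c^2 - 9.9416*c + 1.2572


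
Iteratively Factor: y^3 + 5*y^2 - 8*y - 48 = (y - 3)*(y^2 + 8*y + 16) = (y - 3)*(y + 4)*(y + 4)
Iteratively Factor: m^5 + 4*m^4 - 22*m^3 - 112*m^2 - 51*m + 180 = (m + 3)*(m^4 + m^3 - 25*m^2 - 37*m + 60) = (m - 5)*(m + 3)*(m^3 + 6*m^2 + 5*m - 12) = (m - 5)*(m + 3)*(m + 4)*(m^2 + 2*m - 3) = (m - 5)*(m - 1)*(m + 3)*(m + 4)*(m + 3)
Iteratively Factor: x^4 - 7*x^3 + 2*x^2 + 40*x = (x + 2)*(x^3 - 9*x^2 + 20*x) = x*(x + 2)*(x^2 - 9*x + 20) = x*(x - 4)*(x + 2)*(x - 5)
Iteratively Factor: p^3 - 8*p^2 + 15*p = (p)*(p^2 - 8*p + 15) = p*(p - 5)*(p - 3)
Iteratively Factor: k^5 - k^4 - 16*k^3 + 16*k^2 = (k + 4)*(k^4 - 5*k^3 + 4*k^2) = (k - 4)*(k + 4)*(k^3 - k^2) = (k - 4)*(k - 1)*(k + 4)*(k^2) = k*(k - 4)*(k - 1)*(k + 4)*(k)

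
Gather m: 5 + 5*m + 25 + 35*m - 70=40*m - 40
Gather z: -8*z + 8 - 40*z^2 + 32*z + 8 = -40*z^2 + 24*z + 16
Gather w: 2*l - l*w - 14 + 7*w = 2*l + w*(7 - l) - 14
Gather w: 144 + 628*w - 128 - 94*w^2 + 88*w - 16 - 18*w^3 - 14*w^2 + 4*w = -18*w^3 - 108*w^2 + 720*w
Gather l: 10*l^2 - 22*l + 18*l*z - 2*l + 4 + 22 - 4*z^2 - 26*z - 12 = 10*l^2 + l*(18*z - 24) - 4*z^2 - 26*z + 14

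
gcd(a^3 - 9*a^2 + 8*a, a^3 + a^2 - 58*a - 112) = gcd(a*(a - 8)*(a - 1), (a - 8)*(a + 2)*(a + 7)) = a - 8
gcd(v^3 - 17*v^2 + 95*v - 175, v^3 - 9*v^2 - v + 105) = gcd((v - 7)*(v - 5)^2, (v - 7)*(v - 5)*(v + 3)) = v^2 - 12*v + 35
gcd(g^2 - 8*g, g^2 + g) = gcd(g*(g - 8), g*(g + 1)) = g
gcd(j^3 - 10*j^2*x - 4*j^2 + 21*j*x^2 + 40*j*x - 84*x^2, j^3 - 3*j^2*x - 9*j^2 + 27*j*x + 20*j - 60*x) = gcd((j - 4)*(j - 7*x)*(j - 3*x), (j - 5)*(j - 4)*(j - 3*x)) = -j^2 + 3*j*x + 4*j - 12*x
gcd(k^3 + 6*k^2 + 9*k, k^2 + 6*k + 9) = k^2 + 6*k + 9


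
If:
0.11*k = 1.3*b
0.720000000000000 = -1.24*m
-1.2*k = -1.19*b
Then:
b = 0.00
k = 0.00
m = -0.58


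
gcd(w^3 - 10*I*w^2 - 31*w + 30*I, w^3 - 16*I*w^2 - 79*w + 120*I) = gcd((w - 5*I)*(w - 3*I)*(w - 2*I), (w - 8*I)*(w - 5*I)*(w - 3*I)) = w^2 - 8*I*w - 15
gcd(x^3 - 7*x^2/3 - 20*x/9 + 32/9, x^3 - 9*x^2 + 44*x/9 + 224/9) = x + 4/3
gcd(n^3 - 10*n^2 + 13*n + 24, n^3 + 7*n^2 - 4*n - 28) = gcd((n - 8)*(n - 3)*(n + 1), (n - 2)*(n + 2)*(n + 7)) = 1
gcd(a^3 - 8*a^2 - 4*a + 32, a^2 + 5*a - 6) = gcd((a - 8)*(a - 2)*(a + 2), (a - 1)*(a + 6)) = 1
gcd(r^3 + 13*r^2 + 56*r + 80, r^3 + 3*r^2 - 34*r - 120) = r^2 + 9*r + 20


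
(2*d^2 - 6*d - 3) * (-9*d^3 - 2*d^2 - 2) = -18*d^5 + 50*d^4 + 39*d^3 + 2*d^2 + 12*d + 6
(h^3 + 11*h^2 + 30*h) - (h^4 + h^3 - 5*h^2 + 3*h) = -h^4 + 16*h^2 + 27*h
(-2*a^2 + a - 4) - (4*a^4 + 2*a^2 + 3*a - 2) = -4*a^4 - 4*a^2 - 2*a - 2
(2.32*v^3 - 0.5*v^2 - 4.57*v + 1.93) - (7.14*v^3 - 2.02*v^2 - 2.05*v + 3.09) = -4.82*v^3 + 1.52*v^2 - 2.52*v - 1.16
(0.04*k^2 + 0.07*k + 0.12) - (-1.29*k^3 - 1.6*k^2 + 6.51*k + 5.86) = 1.29*k^3 + 1.64*k^2 - 6.44*k - 5.74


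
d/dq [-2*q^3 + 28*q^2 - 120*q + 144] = -6*q^2 + 56*q - 120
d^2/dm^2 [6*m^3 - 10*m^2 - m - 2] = 36*m - 20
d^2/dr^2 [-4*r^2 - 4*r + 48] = -8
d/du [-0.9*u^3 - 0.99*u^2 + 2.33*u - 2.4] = -2.7*u^2 - 1.98*u + 2.33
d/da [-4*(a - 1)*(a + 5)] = -8*a - 16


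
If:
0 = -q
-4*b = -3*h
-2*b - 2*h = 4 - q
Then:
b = -6/7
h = -8/7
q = 0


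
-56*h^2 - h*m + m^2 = (-8*h + m)*(7*h + m)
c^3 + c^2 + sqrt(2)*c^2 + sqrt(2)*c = c*(c + 1)*(c + sqrt(2))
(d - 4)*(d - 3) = d^2 - 7*d + 12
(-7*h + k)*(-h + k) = 7*h^2 - 8*h*k + k^2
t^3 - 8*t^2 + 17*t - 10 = (t - 5)*(t - 2)*(t - 1)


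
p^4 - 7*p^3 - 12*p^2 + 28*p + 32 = (p - 8)*(p - 2)*(p + 1)*(p + 2)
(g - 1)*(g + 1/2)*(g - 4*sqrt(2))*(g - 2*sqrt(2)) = g^4 - 6*sqrt(2)*g^3 - g^3/2 + 3*sqrt(2)*g^2 + 31*g^2/2 - 8*g + 3*sqrt(2)*g - 8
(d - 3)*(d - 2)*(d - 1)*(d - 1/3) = d^4 - 19*d^3/3 + 13*d^2 - 29*d/3 + 2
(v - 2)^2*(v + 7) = v^3 + 3*v^2 - 24*v + 28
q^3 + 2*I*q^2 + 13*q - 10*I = (q - 2*I)*(q - I)*(q + 5*I)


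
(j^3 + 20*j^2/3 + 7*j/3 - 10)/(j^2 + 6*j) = j + 2/3 - 5/(3*j)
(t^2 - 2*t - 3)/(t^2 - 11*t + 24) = (t + 1)/(t - 8)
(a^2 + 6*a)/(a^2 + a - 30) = a/(a - 5)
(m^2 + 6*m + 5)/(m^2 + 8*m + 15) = (m + 1)/(m + 3)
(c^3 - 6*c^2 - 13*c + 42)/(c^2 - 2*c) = c - 4 - 21/c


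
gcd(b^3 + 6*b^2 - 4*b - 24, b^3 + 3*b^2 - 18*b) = b + 6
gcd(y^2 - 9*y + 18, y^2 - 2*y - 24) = y - 6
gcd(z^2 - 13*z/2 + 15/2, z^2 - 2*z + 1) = 1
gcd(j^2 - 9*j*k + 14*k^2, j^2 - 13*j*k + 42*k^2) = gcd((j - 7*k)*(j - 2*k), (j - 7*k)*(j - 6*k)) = j - 7*k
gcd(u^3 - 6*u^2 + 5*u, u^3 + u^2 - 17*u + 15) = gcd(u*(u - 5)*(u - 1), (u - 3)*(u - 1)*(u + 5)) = u - 1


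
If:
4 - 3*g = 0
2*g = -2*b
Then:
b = -4/3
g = 4/3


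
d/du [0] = 0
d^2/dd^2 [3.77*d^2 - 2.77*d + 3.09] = 7.54000000000000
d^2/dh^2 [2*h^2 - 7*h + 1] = 4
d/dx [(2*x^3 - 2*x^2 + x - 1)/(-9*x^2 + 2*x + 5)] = (-18*x^4 + 8*x^3 + 35*x^2 - 38*x + 7)/(81*x^4 - 36*x^3 - 86*x^2 + 20*x + 25)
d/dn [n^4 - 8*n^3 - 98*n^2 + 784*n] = 4*n^3 - 24*n^2 - 196*n + 784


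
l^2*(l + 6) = l^3 + 6*l^2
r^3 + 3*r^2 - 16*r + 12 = (r - 2)*(r - 1)*(r + 6)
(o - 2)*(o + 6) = o^2 + 4*o - 12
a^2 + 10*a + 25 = (a + 5)^2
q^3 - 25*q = q*(q - 5)*(q + 5)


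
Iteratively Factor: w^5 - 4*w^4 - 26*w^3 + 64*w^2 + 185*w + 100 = (w + 1)*(w^4 - 5*w^3 - 21*w^2 + 85*w + 100) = (w - 5)*(w + 1)*(w^3 - 21*w - 20) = (w - 5)*(w + 1)*(w + 4)*(w^2 - 4*w - 5) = (w - 5)*(w + 1)^2*(w + 4)*(w - 5)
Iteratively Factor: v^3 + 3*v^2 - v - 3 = (v + 1)*(v^2 + 2*v - 3) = (v - 1)*(v + 1)*(v + 3)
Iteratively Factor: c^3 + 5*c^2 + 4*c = (c + 1)*(c^2 + 4*c) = c*(c + 1)*(c + 4)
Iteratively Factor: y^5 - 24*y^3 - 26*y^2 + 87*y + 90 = (y + 3)*(y^4 - 3*y^3 - 15*y^2 + 19*y + 30) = (y + 3)^2*(y^3 - 6*y^2 + 3*y + 10) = (y - 5)*(y + 3)^2*(y^2 - y - 2) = (y - 5)*(y - 2)*(y + 3)^2*(y + 1)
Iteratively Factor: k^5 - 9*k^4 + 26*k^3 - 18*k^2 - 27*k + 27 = (k - 3)*(k^4 - 6*k^3 + 8*k^2 + 6*k - 9) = (k - 3)^2*(k^3 - 3*k^2 - k + 3) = (k - 3)^2*(k + 1)*(k^2 - 4*k + 3) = (k - 3)^2*(k - 1)*(k + 1)*(k - 3)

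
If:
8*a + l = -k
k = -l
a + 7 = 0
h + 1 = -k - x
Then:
No Solution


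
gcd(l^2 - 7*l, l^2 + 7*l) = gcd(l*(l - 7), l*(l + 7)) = l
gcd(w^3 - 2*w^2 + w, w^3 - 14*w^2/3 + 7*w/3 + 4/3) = w - 1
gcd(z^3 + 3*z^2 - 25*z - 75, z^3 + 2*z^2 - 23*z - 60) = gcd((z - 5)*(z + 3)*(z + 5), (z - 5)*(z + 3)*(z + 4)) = z^2 - 2*z - 15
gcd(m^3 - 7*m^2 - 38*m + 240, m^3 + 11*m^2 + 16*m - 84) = m + 6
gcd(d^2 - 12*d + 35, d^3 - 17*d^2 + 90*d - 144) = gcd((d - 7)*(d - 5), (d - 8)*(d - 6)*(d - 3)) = 1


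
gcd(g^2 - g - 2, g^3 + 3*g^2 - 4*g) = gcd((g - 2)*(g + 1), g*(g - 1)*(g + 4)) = 1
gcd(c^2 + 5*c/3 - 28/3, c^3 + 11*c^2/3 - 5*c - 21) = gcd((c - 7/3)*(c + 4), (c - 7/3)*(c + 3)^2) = c - 7/3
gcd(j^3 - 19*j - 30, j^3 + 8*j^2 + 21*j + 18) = j^2 + 5*j + 6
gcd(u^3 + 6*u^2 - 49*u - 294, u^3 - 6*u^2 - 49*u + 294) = u^2 - 49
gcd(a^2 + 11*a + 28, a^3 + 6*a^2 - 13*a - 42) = a + 7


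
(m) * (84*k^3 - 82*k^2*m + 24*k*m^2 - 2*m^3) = 84*k^3*m - 82*k^2*m^2 + 24*k*m^3 - 2*m^4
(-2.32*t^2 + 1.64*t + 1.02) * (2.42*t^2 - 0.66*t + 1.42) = -5.6144*t^4 + 5.5*t^3 - 1.9084*t^2 + 1.6556*t + 1.4484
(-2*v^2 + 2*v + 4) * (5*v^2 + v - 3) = -10*v^4 + 8*v^3 + 28*v^2 - 2*v - 12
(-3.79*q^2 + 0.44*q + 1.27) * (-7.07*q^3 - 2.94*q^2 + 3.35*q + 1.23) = 26.7953*q^5 + 8.0318*q^4 - 22.969*q^3 - 6.9215*q^2 + 4.7957*q + 1.5621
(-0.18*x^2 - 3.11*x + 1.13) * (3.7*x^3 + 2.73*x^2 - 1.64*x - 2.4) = -0.666*x^5 - 11.9984*x^4 - 4.0141*x^3 + 8.6173*x^2 + 5.6108*x - 2.712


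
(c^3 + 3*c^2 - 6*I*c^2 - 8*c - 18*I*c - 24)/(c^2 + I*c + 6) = (c^2 + c*(3 - 4*I) - 12*I)/(c + 3*I)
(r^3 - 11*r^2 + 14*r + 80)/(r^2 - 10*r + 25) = (r^2 - 6*r - 16)/(r - 5)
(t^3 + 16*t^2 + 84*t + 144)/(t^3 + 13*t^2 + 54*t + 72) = (t + 6)/(t + 3)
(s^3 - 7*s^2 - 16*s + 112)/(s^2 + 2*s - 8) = (s^2 - 11*s + 28)/(s - 2)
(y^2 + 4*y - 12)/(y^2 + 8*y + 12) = (y - 2)/(y + 2)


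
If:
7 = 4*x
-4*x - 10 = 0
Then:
No Solution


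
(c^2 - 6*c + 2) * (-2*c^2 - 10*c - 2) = -2*c^4 + 2*c^3 + 54*c^2 - 8*c - 4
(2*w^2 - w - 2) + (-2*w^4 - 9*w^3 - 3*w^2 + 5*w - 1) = -2*w^4 - 9*w^3 - w^2 + 4*w - 3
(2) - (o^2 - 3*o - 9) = -o^2 + 3*o + 11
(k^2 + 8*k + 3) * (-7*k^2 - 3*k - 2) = -7*k^4 - 59*k^3 - 47*k^2 - 25*k - 6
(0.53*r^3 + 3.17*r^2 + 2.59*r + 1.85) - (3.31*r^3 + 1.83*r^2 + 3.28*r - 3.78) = -2.78*r^3 + 1.34*r^2 - 0.69*r + 5.63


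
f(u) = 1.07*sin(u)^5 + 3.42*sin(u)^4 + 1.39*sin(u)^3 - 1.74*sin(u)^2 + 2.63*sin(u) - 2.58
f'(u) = 5.35*sin(u)^4*cos(u) + 13.68*sin(u)^3*cos(u) + 4.17*sin(u)^2*cos(u) - 3.48*sin(u)*cos(u) + 2.63*cos(u)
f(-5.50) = -0.07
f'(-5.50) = 5.94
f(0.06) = -2.43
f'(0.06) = 2.43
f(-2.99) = -3.02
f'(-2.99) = -3.17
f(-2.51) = -4.69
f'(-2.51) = -3.21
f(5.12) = -5.80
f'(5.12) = 1.01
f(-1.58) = -5.99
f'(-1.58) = -0.02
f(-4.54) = 3.87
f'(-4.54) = -3.67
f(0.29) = -1.91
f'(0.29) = 2.23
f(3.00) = -2.24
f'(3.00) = -2.24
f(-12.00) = -1.12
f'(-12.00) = 3.81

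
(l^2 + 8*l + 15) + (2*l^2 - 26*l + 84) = 3*l^2 - 18*l + 99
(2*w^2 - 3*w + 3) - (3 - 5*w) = 2*w^2 + 2*w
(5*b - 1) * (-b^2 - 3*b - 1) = -5*b^3 - 14*b^2 - 2*b + 1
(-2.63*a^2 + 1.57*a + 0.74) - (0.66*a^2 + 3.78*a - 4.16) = -3.29*a^2 - 2.21*a + 4.9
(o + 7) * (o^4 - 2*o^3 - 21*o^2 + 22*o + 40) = o^5 + 5*o^4 - 35*o^3 - 125*o^2 + 194*o + 280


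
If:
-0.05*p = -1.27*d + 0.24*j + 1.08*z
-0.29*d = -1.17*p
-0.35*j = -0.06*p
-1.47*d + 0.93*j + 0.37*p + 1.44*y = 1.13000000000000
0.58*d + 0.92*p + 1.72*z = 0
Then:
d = 0.00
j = 0.00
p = 0.00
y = 0.78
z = 0.00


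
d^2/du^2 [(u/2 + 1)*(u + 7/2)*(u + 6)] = 3*u + 23/2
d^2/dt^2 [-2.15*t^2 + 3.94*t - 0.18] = -4.30000000000000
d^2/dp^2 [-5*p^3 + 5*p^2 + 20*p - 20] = 10 - 30*p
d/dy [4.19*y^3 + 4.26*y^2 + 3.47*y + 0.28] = 12.57*y^2 + 8.52*y + 3.47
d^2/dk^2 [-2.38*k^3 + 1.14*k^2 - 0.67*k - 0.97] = 2.28 - 14.28*k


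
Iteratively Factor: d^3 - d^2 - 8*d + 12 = (d - 2)*(d^2 + d - 6) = (d - 2)^2*(d + 3)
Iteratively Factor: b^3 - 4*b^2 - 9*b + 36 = (b - 3)*(b^2 - b - 12) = (b - 3)*(b + 3)*(b - 4)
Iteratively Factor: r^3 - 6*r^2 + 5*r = (r - 1)*(r^2 - 5*r) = r*(r - 1)*(r - 5)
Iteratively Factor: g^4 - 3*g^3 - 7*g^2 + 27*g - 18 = (g - 3)*(g^3 - 7*g + 6) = (g - 3)*(g + 3)*(g^2 - 3*g + 2) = (g - 3)*(g - 2)*(g + 3)*(g - 1)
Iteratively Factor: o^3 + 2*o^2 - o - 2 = (o - 1)*(o^2 + 3*o + 2) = (o - 1)*(o + 1)*(o + 2)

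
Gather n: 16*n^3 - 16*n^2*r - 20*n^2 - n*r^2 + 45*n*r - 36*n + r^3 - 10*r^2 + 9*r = 16*n^3 + n^2*(-16*r - 20) + n*(-r^2 + 45*r - 36) + r^3 - 10*r^2 + 9*r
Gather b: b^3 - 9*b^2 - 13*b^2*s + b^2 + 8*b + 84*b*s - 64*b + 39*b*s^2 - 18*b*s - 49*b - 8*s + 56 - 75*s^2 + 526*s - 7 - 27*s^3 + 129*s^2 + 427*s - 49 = b^3 + b^2*(-13*s - 8) + b*(39*s^2 + 66*s - 105) - 27*s^3 + 54*s^2 + 945*s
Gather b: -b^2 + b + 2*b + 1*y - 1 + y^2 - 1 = -b^2 + 3*b + y^2 + y - 2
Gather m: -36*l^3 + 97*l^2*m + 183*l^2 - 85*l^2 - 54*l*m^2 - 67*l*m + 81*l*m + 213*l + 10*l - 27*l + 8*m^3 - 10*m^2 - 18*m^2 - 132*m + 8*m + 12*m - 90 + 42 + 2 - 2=-36*l^3 + 98*l^2 + 196*l + 8*m^3 + m^2*(-54*l - 28) + m*(97*l^2 + 14*l - 112) - 48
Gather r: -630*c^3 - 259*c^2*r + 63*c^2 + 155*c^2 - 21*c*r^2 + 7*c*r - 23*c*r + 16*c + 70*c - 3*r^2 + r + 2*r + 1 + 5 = -630*c^3 + 218*c^2 + 86*c + r^2*(-21*c - 3) + r*(-259*c^2 - 16*c + 3) + 6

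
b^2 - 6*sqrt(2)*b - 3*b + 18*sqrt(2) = (b - 3)*(b - 6*sqrt(2))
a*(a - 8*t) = a^2 - 8*a*t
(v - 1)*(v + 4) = v^2 + 3*v - 4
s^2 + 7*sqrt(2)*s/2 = s*(s + 7*sqrt(2)/2)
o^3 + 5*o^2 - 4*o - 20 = (o - 2)*(o + 2)*(o + 5)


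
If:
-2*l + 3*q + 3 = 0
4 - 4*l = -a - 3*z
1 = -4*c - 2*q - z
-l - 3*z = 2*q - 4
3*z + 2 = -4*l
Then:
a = -202/5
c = 5/12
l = -24/5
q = -21/5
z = 86/15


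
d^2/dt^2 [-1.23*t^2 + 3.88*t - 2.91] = -2.46000000000000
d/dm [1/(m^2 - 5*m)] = (5 - 2*m)/(m^2*(m - 5)^2)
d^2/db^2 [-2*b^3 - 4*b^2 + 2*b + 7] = -12*b - 8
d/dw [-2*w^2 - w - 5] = -4*w - 1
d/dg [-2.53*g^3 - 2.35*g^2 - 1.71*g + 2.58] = -7.59*g^2 - 4.7*g - 1.71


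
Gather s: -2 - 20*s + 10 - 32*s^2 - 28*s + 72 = -32*s^2 - 48*s + 80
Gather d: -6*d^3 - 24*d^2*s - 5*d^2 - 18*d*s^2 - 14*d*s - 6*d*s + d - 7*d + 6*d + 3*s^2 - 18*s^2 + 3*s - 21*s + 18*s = -6*d^3 + d^2*(-24*s - 5) + d*(-18*s^2 - 20*s) - 15*s^2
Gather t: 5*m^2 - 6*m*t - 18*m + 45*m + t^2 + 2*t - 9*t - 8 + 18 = 5*m^2 + 27*m + t^2 + t*(-6*m - 7) + 10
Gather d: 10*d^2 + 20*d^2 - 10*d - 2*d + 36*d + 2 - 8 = 30*d^2 + 24*d - 6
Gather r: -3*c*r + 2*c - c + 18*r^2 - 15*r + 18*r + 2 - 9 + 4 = c + 18*r^2 + r*(3 - 3*c) - 3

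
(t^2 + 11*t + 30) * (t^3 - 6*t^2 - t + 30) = t^5 + 5*t^4 - 37*t^3 - 161*t^2 + 300*t + 900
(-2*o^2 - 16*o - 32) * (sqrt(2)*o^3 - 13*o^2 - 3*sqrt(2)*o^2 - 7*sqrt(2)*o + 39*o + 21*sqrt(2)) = -2*sqrt(2)*o^5 - 10*sqrt(2)*o^4 + 26*o^4 + 30*sqrt(2)*o^3 + 130*o^3 - 208*o^2 + 166*sqrt(2)*o^2 - 1248*o - 112*sqrt(2)*o - 672*sqrt(2)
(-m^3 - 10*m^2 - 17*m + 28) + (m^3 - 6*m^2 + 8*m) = -16*m^2 - 9*m + 28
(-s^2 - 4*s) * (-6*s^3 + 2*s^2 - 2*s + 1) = 6*s^5 + 22*s^4 - 6*s^3 + 7*s^2 - 4*s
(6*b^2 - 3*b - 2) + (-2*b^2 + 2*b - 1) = 4*b^2 - b - 3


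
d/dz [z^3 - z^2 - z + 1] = 3*z^2 - 2*z - 1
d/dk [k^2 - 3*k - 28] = 2*k - 3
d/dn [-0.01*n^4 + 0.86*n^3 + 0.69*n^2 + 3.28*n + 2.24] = -0.04*n^3 + 2.58*n^2 + 1.38*n + 3.28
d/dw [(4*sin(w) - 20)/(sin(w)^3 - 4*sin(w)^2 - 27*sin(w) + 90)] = 4*(-2*sin(w)^3 + 19*sin(w)^2 - 40*sin(w) - 45)*cos(w)/(sin(w)^3 - 4*sin(w)^2 - 27*sin(w) + 90)^2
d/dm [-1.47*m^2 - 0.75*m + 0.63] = -2.94*m - 0.75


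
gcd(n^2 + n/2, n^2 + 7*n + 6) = 1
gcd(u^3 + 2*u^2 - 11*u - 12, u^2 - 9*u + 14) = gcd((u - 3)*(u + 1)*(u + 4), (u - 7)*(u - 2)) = 1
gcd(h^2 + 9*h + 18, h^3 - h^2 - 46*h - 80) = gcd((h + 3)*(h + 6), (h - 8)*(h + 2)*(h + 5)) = 1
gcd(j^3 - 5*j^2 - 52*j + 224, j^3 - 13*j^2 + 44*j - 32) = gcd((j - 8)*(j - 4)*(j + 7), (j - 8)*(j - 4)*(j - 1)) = j^2 - 12*j + 32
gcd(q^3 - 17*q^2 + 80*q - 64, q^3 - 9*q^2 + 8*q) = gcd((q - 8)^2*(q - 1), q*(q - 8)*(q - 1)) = q^2 - 9*q + 8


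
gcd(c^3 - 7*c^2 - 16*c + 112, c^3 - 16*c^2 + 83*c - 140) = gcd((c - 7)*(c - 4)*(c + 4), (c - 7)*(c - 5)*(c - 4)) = c^2 - 11*c + 28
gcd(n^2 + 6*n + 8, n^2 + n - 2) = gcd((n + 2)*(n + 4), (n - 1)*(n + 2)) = n + 2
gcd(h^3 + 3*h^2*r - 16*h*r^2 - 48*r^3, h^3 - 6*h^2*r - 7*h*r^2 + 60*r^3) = -h^2 + h*r + 12*r^2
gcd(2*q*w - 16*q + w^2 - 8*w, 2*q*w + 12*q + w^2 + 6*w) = 2*q + w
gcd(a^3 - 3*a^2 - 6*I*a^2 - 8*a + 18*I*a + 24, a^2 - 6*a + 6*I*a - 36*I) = 1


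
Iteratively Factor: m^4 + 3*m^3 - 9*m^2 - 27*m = (m + 3)*(m^3 - 9*m) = (m - 3)*(m + 3)*(m^2 + 3*m) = m*(m - 3)*(m + 3)*(m + 3)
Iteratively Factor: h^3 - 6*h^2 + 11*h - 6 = (h - 3)*(h^2 - 3*h + 2) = (h - 3)*(h - 1)*(h - 2)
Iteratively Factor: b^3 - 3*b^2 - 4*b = (b)*(b^2 - 3*b - 4) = b*(b - 4)*(b + 1)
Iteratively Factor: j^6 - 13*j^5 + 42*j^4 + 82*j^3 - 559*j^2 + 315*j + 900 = (j + 3)*(j^5 - 16*j^4 + 90*j^3 - 188*j^2 + 5*j + 300) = (j - 5)*(j + 3)*(j^4 - 11*j^3 + 35*j^2 - 13*j - 60) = (j - 5)^2*(j + 3)*(j^3 - 6*j^2 + 5*j + 12) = (j - 5)^2*(j + 1)*(j + 3)*(j^2 - 7*j + 12) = (j - 5)^2*(j - 3)*(j + 1)*(j + 3)*(j - 4)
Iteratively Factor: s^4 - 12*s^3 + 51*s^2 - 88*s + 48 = (s - 4)*(s^3 - 8*s^2 + 19*s - 12) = (s - 4)*(s - 1)*(s^2 - 7*s + 12) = (s - 4)*(s - 3)*(s - 1)*(s - 4)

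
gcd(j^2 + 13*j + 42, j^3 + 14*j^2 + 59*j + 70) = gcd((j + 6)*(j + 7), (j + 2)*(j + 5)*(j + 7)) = j + 7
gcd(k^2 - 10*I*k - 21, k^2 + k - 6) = 1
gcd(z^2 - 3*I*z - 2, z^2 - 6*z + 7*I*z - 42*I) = 1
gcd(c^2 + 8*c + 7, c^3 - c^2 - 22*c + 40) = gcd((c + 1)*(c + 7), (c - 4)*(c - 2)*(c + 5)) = 1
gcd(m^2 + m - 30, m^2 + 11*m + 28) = 1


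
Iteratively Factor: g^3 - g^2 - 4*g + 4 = (g - 2)*(g^2 + g - 2) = (g - 2)*(g + 2)*(g - 1)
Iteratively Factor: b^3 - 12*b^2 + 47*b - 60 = (b - 4)*(b^2 - 8*b + 15) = (b - 5)*(b - 4)*(b - 3)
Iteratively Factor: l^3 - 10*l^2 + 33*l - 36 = (l - 3)*(l^2 - 7*l + 12) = (l - 3)^2*(l - 4)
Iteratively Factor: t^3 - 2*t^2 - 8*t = (t - 4)*(t^2 + 2*t) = (t - 4)*(t + 2)*(t)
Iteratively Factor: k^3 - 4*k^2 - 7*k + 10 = (k - 1)*(k^2 - 3*k - 10) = (k - 5)*(k - 1)*(k + 2)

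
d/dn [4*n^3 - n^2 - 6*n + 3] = 12*n^2 - 2*n - 6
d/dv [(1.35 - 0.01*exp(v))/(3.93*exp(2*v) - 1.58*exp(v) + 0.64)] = (0.0393*exp(2*v) - 10.611*exp(v) + 2.1266)*exp(v)/(15.4449*exp(4*v) - 12.4188*exp(3*v) + 7.5268*exp(2*v) - 2.0224*exp(v) + 0.4096)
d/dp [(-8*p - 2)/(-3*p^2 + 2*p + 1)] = 4*(-6*p^2 - 3*p - 1)/(9*p^4 - 12*p^3 - 2*p^2 + 4*p + 1)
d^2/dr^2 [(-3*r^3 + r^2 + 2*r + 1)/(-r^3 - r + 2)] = 2*(-r^6 - 15*r^5 + 33*r^4 - 9*r^3 - 45*r^2 + 30*r - 9)/(r^9 + 3*r^7 - 6*r^6 + 3*r^5 - 12*r^4 + 13*r^3 - 6*r^2 + 12*r - 8)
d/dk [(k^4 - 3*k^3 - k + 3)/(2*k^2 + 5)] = (4*k^5 - 6*k^4 + 20*k^3 - 43*k^2 - 12*k - 5)/(4*k^4 + 20*k^2 + 25)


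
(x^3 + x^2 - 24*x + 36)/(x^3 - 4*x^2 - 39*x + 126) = (x - 2)/(x - 7)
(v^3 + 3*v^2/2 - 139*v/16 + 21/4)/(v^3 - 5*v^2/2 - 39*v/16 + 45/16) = (4*v^2 + 9*v - 28)/(4*v^2 - 7*v - 15)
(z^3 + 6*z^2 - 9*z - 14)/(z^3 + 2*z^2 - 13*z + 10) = (z^2 + 8*z + 7)/(z^2 + 4*z - 5)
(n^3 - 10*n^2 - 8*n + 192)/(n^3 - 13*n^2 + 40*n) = (n^2 - 2*n - 24)/(n*(n - 5))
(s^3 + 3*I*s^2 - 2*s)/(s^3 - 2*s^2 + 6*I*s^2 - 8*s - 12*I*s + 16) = s*(s + I)/(s^2 + 2*s*(-1 + 2*I) - 8*I)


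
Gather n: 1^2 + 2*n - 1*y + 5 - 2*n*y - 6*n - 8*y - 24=n*(-2*y - 4) - 9*y - 18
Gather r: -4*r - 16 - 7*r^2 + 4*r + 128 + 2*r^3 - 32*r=2*r^3 - 7*r^2 - 32*r + 112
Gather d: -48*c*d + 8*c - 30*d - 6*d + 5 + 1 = 8*c + d*(-48*c - 36) + 6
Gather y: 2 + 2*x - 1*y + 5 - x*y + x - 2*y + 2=3*x + y*(-x - 3) + 9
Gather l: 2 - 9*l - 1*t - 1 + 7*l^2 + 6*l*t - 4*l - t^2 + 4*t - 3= 7*l^2 + l*(6*t - 13) - t^2 + 3*t - 2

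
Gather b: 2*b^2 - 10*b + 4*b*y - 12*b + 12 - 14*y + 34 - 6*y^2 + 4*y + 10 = 2*b^2 + b*(4*y - 22) - 6*y^2 - 10*y + 56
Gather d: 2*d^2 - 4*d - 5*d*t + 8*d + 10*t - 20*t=2*d^2 + d*(4 - 5*t) - 10*t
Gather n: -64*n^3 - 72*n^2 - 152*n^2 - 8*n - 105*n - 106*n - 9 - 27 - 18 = -64*n^3 - 224*n^2 - 219*n - 54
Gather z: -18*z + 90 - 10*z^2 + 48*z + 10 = -10*z^2 + 30*z + 100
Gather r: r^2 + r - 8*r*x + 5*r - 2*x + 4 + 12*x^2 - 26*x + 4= r^2 + r*(6 - 8*x) + 12*x^2 - 28*x + 8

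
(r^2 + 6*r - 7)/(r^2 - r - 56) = (r - 1)/(r - 8)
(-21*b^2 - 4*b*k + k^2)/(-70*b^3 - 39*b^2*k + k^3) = (3*b + k)/(10*b^2 + 7*b*k + k^2)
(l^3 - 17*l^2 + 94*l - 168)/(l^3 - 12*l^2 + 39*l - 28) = (l - 6)/(l - 1)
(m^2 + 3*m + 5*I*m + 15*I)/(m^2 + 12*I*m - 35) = (m + 3)/(m + 7*I)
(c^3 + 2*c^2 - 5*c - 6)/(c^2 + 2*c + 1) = (c^2 + c - 6)/(c + 1)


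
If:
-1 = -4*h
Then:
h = 1/4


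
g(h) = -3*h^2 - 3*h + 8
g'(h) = -6*h - 3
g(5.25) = -90.44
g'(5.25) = -34.50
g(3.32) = -35.03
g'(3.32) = -22.92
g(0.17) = 7.40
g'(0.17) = -4.02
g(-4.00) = -28.00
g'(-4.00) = 21.00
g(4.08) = -54.18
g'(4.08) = -27.48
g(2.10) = -11.53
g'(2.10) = -15.60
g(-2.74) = -6.30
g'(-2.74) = 13.44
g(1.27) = -0.65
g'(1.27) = -10.62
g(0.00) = 8.00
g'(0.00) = -3.00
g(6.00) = -118.00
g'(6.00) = -39.00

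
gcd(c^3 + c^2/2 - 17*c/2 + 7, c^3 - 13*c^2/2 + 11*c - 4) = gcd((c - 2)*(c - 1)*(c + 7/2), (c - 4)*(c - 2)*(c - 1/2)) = c - 2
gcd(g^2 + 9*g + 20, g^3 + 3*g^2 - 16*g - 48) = g + 4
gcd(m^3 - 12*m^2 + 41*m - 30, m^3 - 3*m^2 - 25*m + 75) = m - 5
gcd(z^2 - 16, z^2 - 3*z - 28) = z + 4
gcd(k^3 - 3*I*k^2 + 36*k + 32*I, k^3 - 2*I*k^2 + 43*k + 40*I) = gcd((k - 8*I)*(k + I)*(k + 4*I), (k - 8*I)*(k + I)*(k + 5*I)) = k^2 - 7*I*k + 8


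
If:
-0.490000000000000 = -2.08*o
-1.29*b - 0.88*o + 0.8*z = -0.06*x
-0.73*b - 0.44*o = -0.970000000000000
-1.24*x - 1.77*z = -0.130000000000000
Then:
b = 1.19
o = 0.24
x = -3.36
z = 2.42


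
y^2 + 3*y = y*(y + 3)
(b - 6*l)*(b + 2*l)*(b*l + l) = b^3*l - 4*b^2*l^2 + b^2*l - 12*b*l^3 - 4*b*l^2 - 12*l^3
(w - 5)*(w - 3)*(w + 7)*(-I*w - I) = -I*w^4 + 42*I*w^2 - 64*I*w - 105*I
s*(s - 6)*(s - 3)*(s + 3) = s^4 - 6*s^3 - 9*s^2 + 54*s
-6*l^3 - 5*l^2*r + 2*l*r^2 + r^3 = (-2*l + r)*(l + r)*(3*l + r)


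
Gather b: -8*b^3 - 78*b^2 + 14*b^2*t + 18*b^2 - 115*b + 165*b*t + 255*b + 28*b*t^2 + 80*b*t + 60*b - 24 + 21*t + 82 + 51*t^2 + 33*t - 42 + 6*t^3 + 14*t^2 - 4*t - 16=-8*b^3 + b^2*(14*t - 60) + b*(28*t^2 + 245*t + 200) + 6*t^3 + 65*t^2 + 50*t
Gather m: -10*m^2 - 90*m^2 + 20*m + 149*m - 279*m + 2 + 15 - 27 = -100*m^2 - 110*m - 10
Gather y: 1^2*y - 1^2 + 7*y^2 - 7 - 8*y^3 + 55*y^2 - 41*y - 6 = -8*y^3 + 62*y^2 - 40*y - 14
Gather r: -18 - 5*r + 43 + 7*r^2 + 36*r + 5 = 7*r^2 + 31*r + 30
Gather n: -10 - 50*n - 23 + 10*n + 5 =-40*n - 28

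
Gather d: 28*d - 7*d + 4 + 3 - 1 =21*d + 6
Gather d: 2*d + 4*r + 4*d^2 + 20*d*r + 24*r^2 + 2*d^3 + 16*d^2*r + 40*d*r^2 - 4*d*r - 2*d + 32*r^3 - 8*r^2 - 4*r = 2*d^3 + d^2*(16*r + 4) + d*(40*r^2 + 16*r) + 32*r^3 + 16*r^2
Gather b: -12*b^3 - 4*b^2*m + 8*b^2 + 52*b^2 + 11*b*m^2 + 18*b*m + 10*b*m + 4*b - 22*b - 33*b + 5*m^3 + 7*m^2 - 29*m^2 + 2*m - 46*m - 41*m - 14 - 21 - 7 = -12*b^3 + b^2*(60 - 4*m) + b*(11*m^2 + 28*m - 51) + 5*m^3 - 22*m^2 - 85*m - 42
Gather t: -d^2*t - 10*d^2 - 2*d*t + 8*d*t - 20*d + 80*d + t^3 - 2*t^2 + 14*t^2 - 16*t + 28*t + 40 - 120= -10*d^2 + 60*d + t^3 + 12*t^2 + t*(-d^2 + 6*d + 12) - 80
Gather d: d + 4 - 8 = d - 4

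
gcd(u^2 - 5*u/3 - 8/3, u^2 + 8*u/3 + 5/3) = u + 1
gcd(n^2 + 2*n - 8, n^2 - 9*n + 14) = n - 2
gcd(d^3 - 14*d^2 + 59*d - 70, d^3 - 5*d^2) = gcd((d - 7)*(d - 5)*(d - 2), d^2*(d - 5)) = d - 5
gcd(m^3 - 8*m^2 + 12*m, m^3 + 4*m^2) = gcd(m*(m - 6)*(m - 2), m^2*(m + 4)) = m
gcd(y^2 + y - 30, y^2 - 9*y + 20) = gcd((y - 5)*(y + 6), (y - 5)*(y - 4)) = y - 5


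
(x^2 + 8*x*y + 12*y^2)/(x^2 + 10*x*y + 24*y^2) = (x + 2*y)/(x + 4*y)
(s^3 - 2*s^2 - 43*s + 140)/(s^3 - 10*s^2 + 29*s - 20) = (s + 7)/(s - 1)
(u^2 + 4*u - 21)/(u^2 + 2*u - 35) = (u - 3)/(u - 5)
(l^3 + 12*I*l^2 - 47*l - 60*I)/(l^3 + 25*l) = (l^2 + 7*I*l - 12)/(l*(l - 5*I))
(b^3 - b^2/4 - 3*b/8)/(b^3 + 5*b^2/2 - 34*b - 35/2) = b*(4*b - 3)/(4*(b^2 + 2*b - 35))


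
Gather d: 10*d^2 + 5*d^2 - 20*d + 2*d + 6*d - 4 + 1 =15*d^2 - 12*d - 3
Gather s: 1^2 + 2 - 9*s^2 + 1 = 4 - 9*s^2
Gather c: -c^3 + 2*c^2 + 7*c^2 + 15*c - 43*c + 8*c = -c^3 + 9*c^2 - 20*c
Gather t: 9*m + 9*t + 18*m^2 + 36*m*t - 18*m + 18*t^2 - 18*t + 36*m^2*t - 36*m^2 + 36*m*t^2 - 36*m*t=-18*m^2 - 9*m + t^2*(36*m + 18) + t*(36*m^2 - 9)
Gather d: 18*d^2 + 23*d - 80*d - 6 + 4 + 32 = 18*d^2 - 57*d + 30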